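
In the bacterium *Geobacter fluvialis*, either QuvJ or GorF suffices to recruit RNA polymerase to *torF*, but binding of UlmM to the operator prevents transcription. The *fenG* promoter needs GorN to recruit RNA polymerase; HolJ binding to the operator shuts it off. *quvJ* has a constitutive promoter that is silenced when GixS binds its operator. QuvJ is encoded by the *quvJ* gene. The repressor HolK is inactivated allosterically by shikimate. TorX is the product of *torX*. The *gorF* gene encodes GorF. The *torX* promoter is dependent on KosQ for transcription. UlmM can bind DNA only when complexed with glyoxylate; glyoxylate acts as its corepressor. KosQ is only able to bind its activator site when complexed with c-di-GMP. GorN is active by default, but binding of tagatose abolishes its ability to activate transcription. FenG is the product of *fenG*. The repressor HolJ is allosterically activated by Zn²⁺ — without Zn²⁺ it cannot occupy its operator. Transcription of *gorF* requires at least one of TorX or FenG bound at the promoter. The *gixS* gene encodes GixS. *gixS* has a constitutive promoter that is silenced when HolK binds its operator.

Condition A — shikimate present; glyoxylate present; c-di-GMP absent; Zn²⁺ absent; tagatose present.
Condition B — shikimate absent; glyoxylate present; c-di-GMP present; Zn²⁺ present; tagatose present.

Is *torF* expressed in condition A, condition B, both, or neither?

neither

Condition A:
Shikimate is present, so HolK is inactive.
With no repressor bound, *gixS* is transcribed.
So GixS is produced and active.
With repressor GixS bound, *quvJ* is not transcribed.
So QuvJ is not produced.
Glyoxylate is present, so UlmM is active.
c-di-GMP is absent, so KosQ is inactive.
Required activator KosQ is absent, so *torX* is not transcribed.
So TorX is not produced.
Zn²⁺ is absent, so HolJ is inactive.
Tagatose is present, so GorN is inactive.
Required activator GorN is absent, so *fenG* is not transcribed.
So FenG is not produced.
No activator is available at the *gorF* promoter, so *gorF* is not transcribed.
So GorF is not produced.
With repressor UlmM bound, *torF* is not transcribed.
→ *torF* is OFF in A.
Condition B:
Shikimate is absent, so HolK is active.
With repressor HolK bound, *gixS* is not transcribed.
So GixS is not produced.
With no repressor bound, *quvJ* is transcribed.
So QuvJ is produced and active.
Glyoxylate is present, so UlmM is active.
c-di-GMP is present, so KosQ is active.
No repressor is bound and KosQ is active, so *torX* is transcribed.
So TorX is produced and active.
Zn²⁺ is present, so HolJ is active.
Tagatose is present, so GorN is inactive.
With repressor HolJ bound, *fenG* is not transcribed.
So FenG is not produced.
Activator TorX is present, so *gorF* is transcribed.
So GorF is produced and active.
With repressor UlmM bound, *torF* is not transcribed.
→ *torF* is OFF in B.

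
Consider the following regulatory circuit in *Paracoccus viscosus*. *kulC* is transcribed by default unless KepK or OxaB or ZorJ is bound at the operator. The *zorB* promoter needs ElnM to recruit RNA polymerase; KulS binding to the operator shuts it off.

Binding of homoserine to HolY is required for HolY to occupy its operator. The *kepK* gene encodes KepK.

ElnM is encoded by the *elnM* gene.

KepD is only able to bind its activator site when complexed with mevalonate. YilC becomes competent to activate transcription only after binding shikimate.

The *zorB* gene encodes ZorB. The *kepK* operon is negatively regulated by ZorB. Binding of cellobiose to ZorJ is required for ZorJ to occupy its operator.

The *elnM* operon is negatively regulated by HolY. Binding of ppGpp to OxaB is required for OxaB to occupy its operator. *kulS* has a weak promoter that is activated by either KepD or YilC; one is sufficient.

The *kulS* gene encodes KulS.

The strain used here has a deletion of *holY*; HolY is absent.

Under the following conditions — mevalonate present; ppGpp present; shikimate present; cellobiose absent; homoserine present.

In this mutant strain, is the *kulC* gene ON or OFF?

Mevalonate is present, so KepD is active.
Shikimate is present, so YilC is active.
Activator KepD is present, so *kulS* is transcribed.
So KulS is produced and active.
HolY is non-functional in this strain, so it has no effect.
With no repressor bound, *elnM* is transcribed.
So ElnM is produced and active.
With repressor KulS bound, *zorB* is not transcribed.
So ZorB is not produced.
With no repressor bound, *kepK* is transcribed.
So KepK is produced and active.
ppGpp is present, so OxaB is active.
Cellobiose is absent, so ZorJ is inactive.
With repressor KepK bound, *kulC* is not transcribed.

OFF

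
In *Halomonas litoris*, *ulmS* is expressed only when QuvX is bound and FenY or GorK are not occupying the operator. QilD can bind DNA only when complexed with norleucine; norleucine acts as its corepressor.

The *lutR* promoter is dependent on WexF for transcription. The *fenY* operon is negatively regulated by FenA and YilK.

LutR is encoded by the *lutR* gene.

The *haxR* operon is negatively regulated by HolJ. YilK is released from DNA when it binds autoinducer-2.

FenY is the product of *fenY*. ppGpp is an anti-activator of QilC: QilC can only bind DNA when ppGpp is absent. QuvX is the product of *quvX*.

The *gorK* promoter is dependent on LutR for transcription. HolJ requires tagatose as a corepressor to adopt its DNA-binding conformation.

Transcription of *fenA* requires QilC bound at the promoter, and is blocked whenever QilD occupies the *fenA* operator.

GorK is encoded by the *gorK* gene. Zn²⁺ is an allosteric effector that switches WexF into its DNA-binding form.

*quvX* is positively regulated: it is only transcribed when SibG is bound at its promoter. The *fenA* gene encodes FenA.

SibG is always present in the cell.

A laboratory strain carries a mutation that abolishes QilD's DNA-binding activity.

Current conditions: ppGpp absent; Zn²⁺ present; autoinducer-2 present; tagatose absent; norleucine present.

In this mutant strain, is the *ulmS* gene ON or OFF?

SibG is produced constitutively and is active.
No repressor is bound and SibG is active, so *quvX* is transcribed.
So QuvX is produced and active.
ppGpp is absent, so QilC is active.
QilD is non-functional in this strain, so it has no effect.
No repressor is bound and QilC is active, so *fenA* is transcribed.
So FenA is produced and active.
Autoinducer-2 is present, so YilK is inactive.
With repressor FenA bound, *fenY* is not transcribed.
So FenY is not produced.
Zn²⁺ is present, so WexF is active.
No repressor is bound and WexF is active, so *lutR* is transcribed.
So LutR is produced and active.
No repressor is bound and LutR is active, so *gorK* is transcribed.
So GorK is produced and active.
With repressor GorK bound, *ulmS* is not transcribed.

OFF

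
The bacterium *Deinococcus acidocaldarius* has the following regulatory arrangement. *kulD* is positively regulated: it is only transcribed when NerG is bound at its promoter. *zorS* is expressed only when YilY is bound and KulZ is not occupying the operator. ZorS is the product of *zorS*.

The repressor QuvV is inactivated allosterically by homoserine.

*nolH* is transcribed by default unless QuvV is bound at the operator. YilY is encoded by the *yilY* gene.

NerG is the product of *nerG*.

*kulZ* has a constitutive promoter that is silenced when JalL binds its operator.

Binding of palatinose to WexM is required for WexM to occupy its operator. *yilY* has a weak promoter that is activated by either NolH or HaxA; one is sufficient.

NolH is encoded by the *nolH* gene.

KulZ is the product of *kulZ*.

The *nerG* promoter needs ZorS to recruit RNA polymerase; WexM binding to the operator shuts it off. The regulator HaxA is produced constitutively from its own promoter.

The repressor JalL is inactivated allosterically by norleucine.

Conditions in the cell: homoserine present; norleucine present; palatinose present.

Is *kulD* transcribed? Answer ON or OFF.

Homoserine is present, so QuvV is inactive.
With no repressor bound, *nolH* is transcribed.
So NolH is produced and active.
HaxA is produced constitutively and is active.
Activator NolH is present, so *yilY* is transcribed.
So YilY is produced and active.
Norleucine is present, so JalL is inactive.
With no repressor bound, *kulZ* is transcribed.
So KulZ is produced and active.
With repressor KulZ bound, *zorS* is not transcribed.
So ZorS is not produced.
Palatinose is present, so WexM is active.
With repressor WexM bound, *nerG* is not transcribed.
So NerG is not produced.
Required activator NerG is absent, so *kulD* is not transcribed.

OFF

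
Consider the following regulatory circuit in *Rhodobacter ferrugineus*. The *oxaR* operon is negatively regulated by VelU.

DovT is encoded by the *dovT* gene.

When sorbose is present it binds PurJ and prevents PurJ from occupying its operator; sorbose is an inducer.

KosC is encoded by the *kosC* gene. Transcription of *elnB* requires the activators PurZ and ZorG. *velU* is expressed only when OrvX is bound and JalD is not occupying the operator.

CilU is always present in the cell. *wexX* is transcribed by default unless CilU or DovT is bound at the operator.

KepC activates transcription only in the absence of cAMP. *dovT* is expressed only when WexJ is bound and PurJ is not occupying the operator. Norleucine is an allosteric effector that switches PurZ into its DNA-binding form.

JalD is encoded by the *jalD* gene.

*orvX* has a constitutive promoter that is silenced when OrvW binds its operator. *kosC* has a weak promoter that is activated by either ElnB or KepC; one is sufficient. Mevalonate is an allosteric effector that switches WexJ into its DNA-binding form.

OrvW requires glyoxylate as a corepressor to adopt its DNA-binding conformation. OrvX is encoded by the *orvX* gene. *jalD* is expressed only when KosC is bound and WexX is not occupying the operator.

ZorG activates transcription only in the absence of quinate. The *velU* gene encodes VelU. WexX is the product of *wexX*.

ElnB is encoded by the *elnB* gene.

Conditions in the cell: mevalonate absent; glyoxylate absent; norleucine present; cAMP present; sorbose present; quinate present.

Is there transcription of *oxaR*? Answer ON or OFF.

OFF

Norleucine is present, so PurZ is active.
Quinate is present, so ZorG is inactive.
Required activator ZorG is absent, so *elnB* is not transcribed.
So ElnB is not produced.
cAMP is present, so KepC is inactive.
No activator is available at the *kosC* promoter, so *kosC* is not transcribed.
So KosC is not produced.
CilU is produced constitutively and is active.
Sorbose is present, so PurJ is inactive.
Mevalonate is absent, so WexJ is inactive.
Required activator WexJ is absent, so *dovT* is not transcribed.
So DovT is not produced.
With repressor CilU bound, *wexX* is not transcribed.
So WexX is not produced.
Required activator KosC is absent, so *jalD* is not transcribed.
So JalD is not produced.
Glyoxylate is absent, so OrvW is inactive.
With no repressor bound, *orvX* is transcribed.
So OrvX is produced and active.
No repressor is bound and OrvX is active, so *velU* is transcribed.
So VelU is produced and active.
With repressor VelU bound, *oxaR* is not transcribed.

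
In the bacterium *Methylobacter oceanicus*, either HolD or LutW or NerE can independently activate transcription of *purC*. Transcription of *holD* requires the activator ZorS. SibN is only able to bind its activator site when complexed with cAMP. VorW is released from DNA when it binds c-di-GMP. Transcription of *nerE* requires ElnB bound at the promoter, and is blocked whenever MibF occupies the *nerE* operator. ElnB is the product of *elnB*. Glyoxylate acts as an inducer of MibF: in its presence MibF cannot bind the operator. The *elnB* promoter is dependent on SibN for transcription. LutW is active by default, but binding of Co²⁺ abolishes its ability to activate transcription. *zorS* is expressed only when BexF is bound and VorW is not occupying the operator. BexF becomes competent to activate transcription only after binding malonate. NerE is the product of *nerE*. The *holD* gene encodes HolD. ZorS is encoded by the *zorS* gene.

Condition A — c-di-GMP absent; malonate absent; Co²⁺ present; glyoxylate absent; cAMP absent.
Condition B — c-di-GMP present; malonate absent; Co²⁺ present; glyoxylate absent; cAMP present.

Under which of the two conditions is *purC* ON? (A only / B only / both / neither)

Condition A:
c-di-GMP is absent, so VorW is active.
Malonate is absent, so BexF is inactive.
With repressor VorW bound, *zorS* is not transcribed.
So ZorS is not produced.
Required activator ZorS is absent, so *holD* is not transcribed.
So HolD is not produced.
Co²⁺ is present, so LutW is inactive.
Glyoxylate is absent, so MibF is active.
cAMP is absent, so SibN is inactive.
Required activator SibN is absent, so *elnB* is not transcribed.
So ElnB is not produced.
With repressor MibF bound, *nerE* is not transcribed.
So NerE is not produced.
No activator is available at the *purC* promoter, so *purC* is not transcribed.
→ *purC* is OFF in A.
Condition B:
c-di-GMP is present, so VorW is inactive.
Malonate is absent, so BexF is inactive.
Required activator BexF is absent, so *zorS* is not transcribed.
So ZorS is not produced.
Required activator ZorS is absent, so *holD* is not transcribed.
So HolD is not produced.
Co²⁺ is present, so LutW is inactive.
Glyoxylate is absent, so MibF is active.
cAMP is present, so SibN is active.
No repressor is bound and SibN is active, so *elnB* is transcribed.
So ElnB is produced and active.
With repressor MibF bound, *nerE* is not transcribed.
So NerE is not produced.
No activator is available at the *purC* promoter, so *purC* is not transcribed.
→ *purC* is OFF in B.

neither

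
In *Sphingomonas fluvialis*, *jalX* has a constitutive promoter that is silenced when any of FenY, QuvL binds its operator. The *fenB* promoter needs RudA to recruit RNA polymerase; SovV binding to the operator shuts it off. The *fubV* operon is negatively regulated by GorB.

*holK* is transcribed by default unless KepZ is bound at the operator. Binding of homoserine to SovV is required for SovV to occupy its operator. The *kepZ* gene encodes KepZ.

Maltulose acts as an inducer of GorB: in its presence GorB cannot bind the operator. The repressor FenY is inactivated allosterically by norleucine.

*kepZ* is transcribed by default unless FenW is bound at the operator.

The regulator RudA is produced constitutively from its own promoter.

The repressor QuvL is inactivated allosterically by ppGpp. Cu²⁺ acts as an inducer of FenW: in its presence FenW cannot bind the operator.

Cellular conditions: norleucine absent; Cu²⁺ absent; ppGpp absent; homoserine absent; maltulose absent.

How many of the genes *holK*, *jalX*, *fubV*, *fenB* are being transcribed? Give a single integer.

2

Cu²⁺ is absent, so FenW is active.
With repressor FenW bound, *kepZ* is not transcribed.
So KepZ is not produced.
With no repressor bound, *holK* is transcribed.
→ *holK* is ON.
Norleucine is absent, so FenY is active.
ppGpp is absent, so QuvL is active.
With repressor FenY bound, *jalX* is not transcribed.
→ *jalX* is OFF.
Maltulose is absent, so GorB is active.
With repressor GorB bound, *fubV* is not transcribed.
→ *fubV* is OFF.
Homoserine is absent, so SovV is inactive.
RudA is produced constitutively and is active.
No repressor is bound and RudA is active, so *fenB* is transcribed.
→ *fenB* is ON.
2 of the 4 genes are transcribed.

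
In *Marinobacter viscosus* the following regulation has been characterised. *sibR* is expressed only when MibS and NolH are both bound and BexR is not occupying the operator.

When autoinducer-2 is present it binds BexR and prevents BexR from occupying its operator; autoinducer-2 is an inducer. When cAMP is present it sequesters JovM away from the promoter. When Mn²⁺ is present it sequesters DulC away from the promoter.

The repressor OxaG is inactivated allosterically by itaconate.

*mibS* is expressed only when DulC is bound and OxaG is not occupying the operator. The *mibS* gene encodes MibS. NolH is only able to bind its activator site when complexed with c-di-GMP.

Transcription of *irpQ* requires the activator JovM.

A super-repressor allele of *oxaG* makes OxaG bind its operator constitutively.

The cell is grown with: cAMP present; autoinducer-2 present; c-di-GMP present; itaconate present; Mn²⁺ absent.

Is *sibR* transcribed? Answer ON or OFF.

OFF

Mn²⁺ is absent, so DulC is active.
OxaG is constitutively active in this strain.
With repressor OxaG bound, *mibS* is not transcribed.
So MibS is not produced.
Autoinducer-2 is present, so BexR is inactive.
c-di-GMP is present, so NolH is active.
Required activator MibS is absent, so *sibR* is not transcribed.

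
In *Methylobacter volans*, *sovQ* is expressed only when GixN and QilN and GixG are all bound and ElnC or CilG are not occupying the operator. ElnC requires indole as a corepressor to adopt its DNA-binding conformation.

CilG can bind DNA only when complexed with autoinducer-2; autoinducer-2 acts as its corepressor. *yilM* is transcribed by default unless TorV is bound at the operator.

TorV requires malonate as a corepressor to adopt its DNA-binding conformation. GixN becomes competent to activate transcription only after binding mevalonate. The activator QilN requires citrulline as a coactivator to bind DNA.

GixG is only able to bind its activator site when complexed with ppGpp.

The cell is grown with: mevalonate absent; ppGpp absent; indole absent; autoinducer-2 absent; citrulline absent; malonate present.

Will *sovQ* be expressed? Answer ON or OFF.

OFF

Indole is absent, so ElnC is inactive.
Mevalonate is absent, so GixN is inactive.
Autoinducer-2 is absent, so CilG is inactive.
Citrulline is absent, so QilN is inactive.
ppGpp is absent, so GixG is inactive.
Required activator GixN is absent, so *sovQ* is not transcribed.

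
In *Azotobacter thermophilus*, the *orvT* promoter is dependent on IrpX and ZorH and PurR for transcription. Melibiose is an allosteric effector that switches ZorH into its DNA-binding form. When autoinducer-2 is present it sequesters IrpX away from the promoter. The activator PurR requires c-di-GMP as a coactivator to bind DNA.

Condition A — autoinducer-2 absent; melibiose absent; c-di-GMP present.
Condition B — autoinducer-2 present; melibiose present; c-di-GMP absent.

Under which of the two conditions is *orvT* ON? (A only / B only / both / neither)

neither

Condition A:
Autoinducer-2 is absent, so IrpX is active.
Melibiose is absent, so ZorH is inactive.
c-di-GMP is present, so PurR is active.
Required activator ZorH is absent, so *orvT* is not transcribed.
→ *orvT* is OFF in A.
Condition B:
Autoinducer-2 is present, so IrpX is inactive.
Melibiose is present, so ZorH is active.
c-di-GMP is absent, so PurR is inactive.
Required activator IrpX is absent, so *orvT* is not transcribed.
→ *orvT* is OFF in B.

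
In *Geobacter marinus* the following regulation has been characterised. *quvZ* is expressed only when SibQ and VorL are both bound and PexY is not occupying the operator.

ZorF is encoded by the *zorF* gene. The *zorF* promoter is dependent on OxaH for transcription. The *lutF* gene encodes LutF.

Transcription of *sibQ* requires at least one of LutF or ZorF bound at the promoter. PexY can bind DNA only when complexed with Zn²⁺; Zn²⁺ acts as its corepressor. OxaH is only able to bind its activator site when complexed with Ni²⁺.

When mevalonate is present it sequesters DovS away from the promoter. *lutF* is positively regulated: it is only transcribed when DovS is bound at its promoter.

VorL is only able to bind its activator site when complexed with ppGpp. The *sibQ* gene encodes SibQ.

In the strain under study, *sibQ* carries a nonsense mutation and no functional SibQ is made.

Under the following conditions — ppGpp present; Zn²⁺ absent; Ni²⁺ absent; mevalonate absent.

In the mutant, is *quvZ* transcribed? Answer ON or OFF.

Zn²⁺ is absent, so PexY is inactive.
SibQ is non-functional in this strain, so it has no effect.
ppGpp is present, so VorL is active.
Required activator SibQ is absent, so *quvZ* is not transcribed.

OFF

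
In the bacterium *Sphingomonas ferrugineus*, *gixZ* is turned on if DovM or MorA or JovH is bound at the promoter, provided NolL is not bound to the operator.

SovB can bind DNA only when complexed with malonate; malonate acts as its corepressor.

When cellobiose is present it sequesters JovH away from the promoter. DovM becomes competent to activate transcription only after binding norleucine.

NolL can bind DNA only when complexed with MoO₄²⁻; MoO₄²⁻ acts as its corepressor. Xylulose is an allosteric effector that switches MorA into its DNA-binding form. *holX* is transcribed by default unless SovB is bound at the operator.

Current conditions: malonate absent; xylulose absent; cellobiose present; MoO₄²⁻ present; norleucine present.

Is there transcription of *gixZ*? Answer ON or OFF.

MoO₄²⁻ is present, so NolL is active.
Norleucine is present, so DovM is active.
Xylulose is absent, so MorA is inactive.
Cellobiose is present, so JovH is inactive.
With repressor NolL bound, *gixZ* is not transcribed.

OFF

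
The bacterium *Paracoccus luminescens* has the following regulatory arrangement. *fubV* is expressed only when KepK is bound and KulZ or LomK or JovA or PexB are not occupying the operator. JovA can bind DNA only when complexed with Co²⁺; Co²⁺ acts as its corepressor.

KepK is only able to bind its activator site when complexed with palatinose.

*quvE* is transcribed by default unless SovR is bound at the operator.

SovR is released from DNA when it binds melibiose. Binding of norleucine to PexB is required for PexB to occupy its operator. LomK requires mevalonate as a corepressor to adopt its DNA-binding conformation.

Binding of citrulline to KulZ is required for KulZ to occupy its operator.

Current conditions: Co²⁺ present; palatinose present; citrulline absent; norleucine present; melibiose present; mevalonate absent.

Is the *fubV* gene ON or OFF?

OFF

Citrulline is absent, so KulZ is inactive.
Mevalonate is absent, so LomK is inactive.
Palatinose is present, so KepK is active.
Co²⁺ is present, so JovA is active.
Norleucine is present, so PexB is active.
With repressor JovA bound, *fubV* is not transcribed.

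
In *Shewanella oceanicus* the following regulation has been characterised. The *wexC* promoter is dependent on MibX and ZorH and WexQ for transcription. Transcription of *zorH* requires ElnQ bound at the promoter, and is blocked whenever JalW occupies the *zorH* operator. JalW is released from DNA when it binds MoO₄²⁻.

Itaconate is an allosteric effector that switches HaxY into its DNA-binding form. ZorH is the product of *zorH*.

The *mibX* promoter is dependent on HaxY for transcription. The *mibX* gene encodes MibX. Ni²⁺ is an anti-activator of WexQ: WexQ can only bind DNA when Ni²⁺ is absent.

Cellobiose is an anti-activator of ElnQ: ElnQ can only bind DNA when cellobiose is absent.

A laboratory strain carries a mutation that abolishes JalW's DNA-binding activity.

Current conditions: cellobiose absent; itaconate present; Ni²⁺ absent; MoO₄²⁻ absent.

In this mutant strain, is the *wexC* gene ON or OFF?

ON

Itaconate is present, so HaxY is active.
No repressor is bound and HaxY is active, so *mibX* is transcribed.
So MibX is produced and active.
Cellobiose is absent, so ElnQ is active.
JalW is non-functional in this strain, so it has no effect.
No repressor is bound and ElnQ is active, so *zorH* is transcribed.
So ZorH is produced and active.
Ni²⁺ is absent, so WexQ is active.
No repressor is bound and MibX and ZorH and WexQ are active, so *wexC* is transcribed.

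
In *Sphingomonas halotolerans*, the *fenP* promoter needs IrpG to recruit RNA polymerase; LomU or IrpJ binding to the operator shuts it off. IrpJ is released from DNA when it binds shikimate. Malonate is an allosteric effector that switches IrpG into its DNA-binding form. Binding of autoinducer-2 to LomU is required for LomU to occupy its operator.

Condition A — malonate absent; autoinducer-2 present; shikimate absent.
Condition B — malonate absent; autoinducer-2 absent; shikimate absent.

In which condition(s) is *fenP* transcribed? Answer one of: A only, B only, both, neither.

Condition A:
Malonate is absent, so IrpG is inactive.
Autoinducer-2 is present, so LomU is active.
Shikimate is absent, so IrpJ is active.
With repressor LomU bound, *fenP* is not transcribed.
→ *fenP* is OFF in A.
Condition B:
Malonate is absent, so IrpG is inactive.
Autoinducer-2 is absent, so LomU is inactive.
Shikimate is absent, so IrpJ is active.
With repressor IrpJ bound, *fenP* is not transcribed.
→ *fenP* is OFF in B.

neither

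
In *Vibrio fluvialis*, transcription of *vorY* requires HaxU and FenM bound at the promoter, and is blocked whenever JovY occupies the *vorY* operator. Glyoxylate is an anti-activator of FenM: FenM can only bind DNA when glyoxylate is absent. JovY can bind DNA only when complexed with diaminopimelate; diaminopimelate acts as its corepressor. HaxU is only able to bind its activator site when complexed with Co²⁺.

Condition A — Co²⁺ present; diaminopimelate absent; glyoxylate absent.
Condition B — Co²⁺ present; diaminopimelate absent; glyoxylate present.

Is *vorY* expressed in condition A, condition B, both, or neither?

Condition A:
Co²⁺ is present, so HaxU is active.
Diaminopimelate is absent, so JovY is inactive.
Glyoxylate is absent, so FenM is active.
No repressor is bound and HaxU and FenM are active, so *vorY* is transcribed.
→ *vorY* is ON in A.
Condition B:
Co²⁺ is present, so HaxU is active.
Diaminopimelate is absent, so JovY is inactive.
Glyoxylate is present, so FenM is inactive.
Required activator FenM is absent, so *vorY* is not transcribed.
→ *vorY* is OFF in B.

A only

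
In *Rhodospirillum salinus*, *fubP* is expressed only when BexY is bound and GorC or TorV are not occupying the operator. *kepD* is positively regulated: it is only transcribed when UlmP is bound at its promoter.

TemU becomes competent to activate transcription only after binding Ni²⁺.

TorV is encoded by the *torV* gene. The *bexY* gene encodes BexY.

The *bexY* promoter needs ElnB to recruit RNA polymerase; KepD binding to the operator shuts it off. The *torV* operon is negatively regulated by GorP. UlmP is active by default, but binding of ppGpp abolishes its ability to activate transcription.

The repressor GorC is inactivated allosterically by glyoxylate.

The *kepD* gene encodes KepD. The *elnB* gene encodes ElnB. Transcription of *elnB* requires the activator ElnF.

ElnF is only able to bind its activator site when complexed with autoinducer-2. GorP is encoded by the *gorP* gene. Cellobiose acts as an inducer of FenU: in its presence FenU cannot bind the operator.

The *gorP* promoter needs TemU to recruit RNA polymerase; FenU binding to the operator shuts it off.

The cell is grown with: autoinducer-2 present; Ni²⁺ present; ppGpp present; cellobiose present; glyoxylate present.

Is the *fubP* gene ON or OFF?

ppGpp is present, so UlmP is inactive.
Required activator UlmP is absent, so *kepD* is not transcribed.
So KepD is not produced.
Autoinducer-2 is present, so ElnF is active.
No repressor is bound and ElnF is active, so *elnB* is transcribed.
So ElnB is produced and active.
No repressor is bound and ElnB is active, so *bexY* is transcribed.
So BexY is produced and active.
Glyoxylate is present, so GorC is inactive.
Cellobiose is present, so FenU is inactive.
Ni²⁺ is present, so TemU is active.
No repressor is bound and TemU is active, so *gorP* is transcribed.
So GorP is produced and active.
With repressor GorP bound, *torV* is not transcribed.
So TorV is not produced.
No repressor is bound and BexY is active, so *fubP* is transcribed.

ON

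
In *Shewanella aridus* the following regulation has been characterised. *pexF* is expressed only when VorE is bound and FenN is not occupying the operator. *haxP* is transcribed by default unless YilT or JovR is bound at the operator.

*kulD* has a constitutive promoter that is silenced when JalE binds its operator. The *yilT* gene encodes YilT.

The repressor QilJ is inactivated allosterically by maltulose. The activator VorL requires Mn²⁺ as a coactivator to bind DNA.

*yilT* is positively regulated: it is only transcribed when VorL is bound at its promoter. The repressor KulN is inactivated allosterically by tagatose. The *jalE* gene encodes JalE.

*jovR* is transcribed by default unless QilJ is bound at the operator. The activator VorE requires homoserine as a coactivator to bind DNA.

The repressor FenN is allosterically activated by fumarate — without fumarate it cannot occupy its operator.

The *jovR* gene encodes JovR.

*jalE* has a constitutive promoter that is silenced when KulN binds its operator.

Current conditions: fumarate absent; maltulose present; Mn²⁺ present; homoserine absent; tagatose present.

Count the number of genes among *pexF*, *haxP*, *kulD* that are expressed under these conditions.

0

Fumarate is absent, so FenN is inactive.
Homoserine is absent, so VorE is inactive.
Required activator VorE is absent, so *pexF* is not transcribed.
→ *pexF* is OFF.
Mn²⁺ is present, so VorL is active.
No repressor is bound and VorL is active, so *yilT* is transcribed.
So YilT is produced and active.
Maltulose is present, so QilJ is inactive.
With no repressor bound, *jovR* is transcribed.
So JovR is produced and active.
With repressor YilT bound, *haxP* is not transcribed.
→ *haxP* is OFF.
Tagatose is present, so KulN is inactive.
With no repressor bound, *jalE* is transcribed.
So JalE is produced and active.
With repressor JalE bound, *kulD* is not transcribed.
→ *kulD* is OFF.
0 of the 3 genes are transcribed.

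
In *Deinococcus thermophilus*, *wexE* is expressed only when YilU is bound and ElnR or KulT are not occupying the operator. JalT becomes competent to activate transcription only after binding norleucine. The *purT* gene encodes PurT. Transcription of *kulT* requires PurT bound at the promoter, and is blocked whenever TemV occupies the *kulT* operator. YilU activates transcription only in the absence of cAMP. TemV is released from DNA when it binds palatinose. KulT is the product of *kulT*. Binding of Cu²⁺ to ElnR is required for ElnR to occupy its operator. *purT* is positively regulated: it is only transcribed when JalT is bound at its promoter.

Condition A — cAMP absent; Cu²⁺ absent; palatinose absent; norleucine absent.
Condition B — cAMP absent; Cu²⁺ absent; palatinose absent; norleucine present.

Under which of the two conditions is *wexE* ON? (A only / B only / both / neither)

both

Condition A:
cAMP is absent, so YilU is active.
Cu²⁺ is absent, so ElnR is inactive.
Palatinose is absent, so TemV is active.
Norleucine is absent, so JalT is inactive.
Required activator JalT is absent, so *purT* is not transcribed.
So PurT is not produced.
With repressor TemV bound, *kulT* is not transcribed.
So KulT is not produced.
No repressor is bound and YilU is active, so *wexE* is transcribed.
→ *wexE* is ON in A.
Condition B:
cAMP is absent, so YilU is active.
Cu²⁺ is absent, so ElnR is inactive.
Palatinose is absent, so TemV is active.
Norleucine is present, so JalT is active.
No repressor is bound and JalT is active, so *purT* is transcribed.
So PurT is produced and active.
With repressor TemV bound, *kulT* is not transcribed.
So KulT is not produced.
No repressor is bound and YilU is active, so *wexE* is transcribed.
→ *wexE* is ON in B.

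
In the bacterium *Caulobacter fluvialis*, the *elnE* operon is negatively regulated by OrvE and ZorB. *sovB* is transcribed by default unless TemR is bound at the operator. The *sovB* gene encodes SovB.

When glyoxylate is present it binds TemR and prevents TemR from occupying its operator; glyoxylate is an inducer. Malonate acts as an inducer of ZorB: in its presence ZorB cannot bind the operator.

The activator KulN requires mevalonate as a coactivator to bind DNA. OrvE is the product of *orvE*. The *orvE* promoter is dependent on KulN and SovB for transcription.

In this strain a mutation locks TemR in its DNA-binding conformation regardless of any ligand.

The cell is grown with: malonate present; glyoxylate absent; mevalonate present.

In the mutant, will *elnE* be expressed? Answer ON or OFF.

Mevalonate is present, so KulN is active.
TemR is constitutively active in this strain.
With repressor TemR bound, *sovB* is not transcribed.
So SovB is not produced.
Required activator SovB is absent, so *orvE* is not transcribed.
So OrvE is not produced.
Malonate is present, so ZorB is inactive.
With no repressor bound, *elnE* is transcribed.

ON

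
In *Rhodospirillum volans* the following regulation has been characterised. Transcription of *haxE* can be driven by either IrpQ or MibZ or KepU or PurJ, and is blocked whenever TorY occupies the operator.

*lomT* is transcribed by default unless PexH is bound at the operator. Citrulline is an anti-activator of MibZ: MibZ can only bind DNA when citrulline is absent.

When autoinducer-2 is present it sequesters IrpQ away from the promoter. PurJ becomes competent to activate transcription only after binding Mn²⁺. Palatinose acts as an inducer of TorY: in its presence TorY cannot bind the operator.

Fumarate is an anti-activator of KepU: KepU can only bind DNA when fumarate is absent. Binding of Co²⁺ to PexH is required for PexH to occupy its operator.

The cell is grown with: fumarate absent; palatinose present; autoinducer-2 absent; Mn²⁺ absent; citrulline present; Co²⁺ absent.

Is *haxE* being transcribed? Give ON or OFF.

Palatinose is present, so TorY is inactive.
Autoinducer-2 is absent, so IrpQ is active.
Citrulline is present, so MibZ is inactive.
Fumarate is absent, so KepU is active.
Mn²⁺ is absent, so PurJ is inactive.
Activator IrpQ is present, so *haxE* is transcribed.

ON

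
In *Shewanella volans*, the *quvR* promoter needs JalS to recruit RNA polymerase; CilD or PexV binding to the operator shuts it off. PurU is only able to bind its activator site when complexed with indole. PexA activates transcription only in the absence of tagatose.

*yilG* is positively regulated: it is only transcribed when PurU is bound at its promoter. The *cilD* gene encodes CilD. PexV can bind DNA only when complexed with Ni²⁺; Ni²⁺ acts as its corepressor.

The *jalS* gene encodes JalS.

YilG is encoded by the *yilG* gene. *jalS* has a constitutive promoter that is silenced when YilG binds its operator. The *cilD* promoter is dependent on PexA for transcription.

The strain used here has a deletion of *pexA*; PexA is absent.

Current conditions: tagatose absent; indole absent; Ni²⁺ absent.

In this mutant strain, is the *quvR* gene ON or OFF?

ON

Indole is absent, so PurU is inactive.
Required activator PurU is absent, so *yilG* is not transcribed.
So YilG is not produced.
With no repressor bound, *jalS* is transcribed.
So JalS is produced and active.
PexA is non-functional in this strain, so it has no effect.
Required activator PexA is absent, so *cilD* is not transcribed.
So CilD is not produced.
Ni²⁺ is absent, so PexV is inactive.
No repressor is bound and JalS is active, so *quvR* is transcribed.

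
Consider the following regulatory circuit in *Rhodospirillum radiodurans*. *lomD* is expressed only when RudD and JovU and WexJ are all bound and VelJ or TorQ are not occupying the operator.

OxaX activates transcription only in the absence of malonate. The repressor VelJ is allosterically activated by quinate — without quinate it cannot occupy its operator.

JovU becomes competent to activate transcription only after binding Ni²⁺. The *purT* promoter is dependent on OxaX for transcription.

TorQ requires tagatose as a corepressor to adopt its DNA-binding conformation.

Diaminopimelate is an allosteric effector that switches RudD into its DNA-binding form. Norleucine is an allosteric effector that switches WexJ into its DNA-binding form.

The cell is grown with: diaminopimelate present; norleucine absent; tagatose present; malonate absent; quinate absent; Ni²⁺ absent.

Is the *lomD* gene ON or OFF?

Quinate is absent, so VelJ is inactive.
Diaminopimelate is present, so RudD is active.
Ni²⁺ is absent, so JovU is inactive.
Norleucine is absent, so WexJ is inactive.
Tagatose is present, so TorQ is active.
With repressor TorQ bound, *lomD* is not transcribed.

OFF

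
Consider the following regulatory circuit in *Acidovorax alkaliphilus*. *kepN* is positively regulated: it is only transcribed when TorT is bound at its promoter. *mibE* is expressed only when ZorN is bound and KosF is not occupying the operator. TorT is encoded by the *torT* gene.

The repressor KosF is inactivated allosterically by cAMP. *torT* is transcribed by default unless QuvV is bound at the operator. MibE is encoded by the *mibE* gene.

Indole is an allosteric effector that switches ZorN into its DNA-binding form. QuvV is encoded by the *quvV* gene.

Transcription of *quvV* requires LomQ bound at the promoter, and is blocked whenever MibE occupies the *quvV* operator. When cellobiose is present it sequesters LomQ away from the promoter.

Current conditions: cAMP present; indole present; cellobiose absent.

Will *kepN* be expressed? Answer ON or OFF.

cAMP is present, so KosF is inactive.
Indole is present, so ZorN is active.
No repressor is bound and ZorN is active, so *mibE* is transcribed.
So MibE is produced and active.
Cellobiose is absent, so LomQ is active.
With repressor MibE bound, *quvV* is not transcribed.
So QuvV is not produced.
With no repressor bound, *torT* is transcribed.
So TorT is produced and active.
No repressor is bound and TorT is active, so *kepN* is transcribed.

ON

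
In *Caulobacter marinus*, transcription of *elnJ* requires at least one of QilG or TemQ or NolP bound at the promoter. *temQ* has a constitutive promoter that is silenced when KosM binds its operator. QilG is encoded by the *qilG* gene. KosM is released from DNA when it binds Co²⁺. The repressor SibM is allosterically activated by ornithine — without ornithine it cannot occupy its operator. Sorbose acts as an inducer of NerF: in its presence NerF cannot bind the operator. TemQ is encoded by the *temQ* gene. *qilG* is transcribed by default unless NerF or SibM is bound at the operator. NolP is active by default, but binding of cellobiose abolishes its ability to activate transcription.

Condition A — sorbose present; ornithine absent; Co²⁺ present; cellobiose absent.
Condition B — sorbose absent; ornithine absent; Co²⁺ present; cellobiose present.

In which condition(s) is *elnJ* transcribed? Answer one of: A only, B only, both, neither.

Condition A:
Sorbose is present, so NerF is inactive.
Ornithine is absent, so SibM is inactive.
With no repressor bound, *qilG* is transcribed.
So QilG is produced and active.
Co²⁺ is present, so KosM is inactive.
With no repressor bound, *temQ* is transcribed.
So TemQ is produced and active.
Cellobiose is absent, so NolP is active.
Activator QilG is present, so *elnJ* is transcribed.
→ *elnJ* is ON in A.
Condition B:
Sorbose is absent, so NerF is active.
Ornithine is absent, so SibM is inactive.
With repressor NerF bound, *qilG* is not transcribed.
So QilG is not produced.
Co²⁺ is present, so KosM is inactive.
With no repressor bound, *temQ* is transcribed.
So TemQ is produced and active.
Cellobiose is present, so NolP is inactive.
Activator TemQ is present, so *elnJ* is transcribed.
→ *elnJ* is ON in B.

both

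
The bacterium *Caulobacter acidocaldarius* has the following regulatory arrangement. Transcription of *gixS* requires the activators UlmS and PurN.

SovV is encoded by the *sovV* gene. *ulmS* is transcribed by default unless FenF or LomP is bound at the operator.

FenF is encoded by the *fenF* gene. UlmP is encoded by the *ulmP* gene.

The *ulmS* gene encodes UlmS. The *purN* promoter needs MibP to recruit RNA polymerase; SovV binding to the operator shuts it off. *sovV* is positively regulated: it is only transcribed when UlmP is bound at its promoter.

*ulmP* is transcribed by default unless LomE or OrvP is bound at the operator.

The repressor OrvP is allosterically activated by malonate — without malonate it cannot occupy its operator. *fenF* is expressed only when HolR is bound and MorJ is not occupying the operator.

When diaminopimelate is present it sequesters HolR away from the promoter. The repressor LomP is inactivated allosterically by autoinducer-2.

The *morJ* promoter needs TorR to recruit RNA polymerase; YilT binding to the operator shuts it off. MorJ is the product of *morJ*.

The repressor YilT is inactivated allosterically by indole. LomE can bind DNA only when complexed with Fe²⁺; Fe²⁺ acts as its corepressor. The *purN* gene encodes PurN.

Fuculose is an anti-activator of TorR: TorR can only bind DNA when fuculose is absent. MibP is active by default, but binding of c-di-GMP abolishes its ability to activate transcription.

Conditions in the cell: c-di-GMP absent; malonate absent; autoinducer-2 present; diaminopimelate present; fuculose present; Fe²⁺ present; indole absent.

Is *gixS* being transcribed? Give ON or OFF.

ON

Diaminopimelate is present, so HolR is inactive.
Indole is absent, so YilT is active.
Fuculose is present, so TorR is inactive.
With repressor YilT bound, *morJ* is not transcribed.
So MorJ is not produced.
Required activator HolR is absent, so *fenF* is not transcribed.
So FenF is not produced.
Autoinducer-2 is present, so LomP is inactive.
With no repressor bound, *ulmS* is transcribed.
So UlmS is produced and active.
c-di-GMP is absent, so MibP is active.
Fe²⁺ is present, so LomE is active.
Malonate is absent, so OrvP is inactive.
With repressor LomE bound, *ulmP* is not transcribed.
So UlmP is not produced.
Required activator UlmP is absent, so *sovV* is not transcribed.
So SovV is not produced.
No repressor is bound and MibP is active, so *purN* is transcribed.
So PurN is produced and active.
No repressor is bound and UlmS and PurN are active, so *gixS* is transcribed.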